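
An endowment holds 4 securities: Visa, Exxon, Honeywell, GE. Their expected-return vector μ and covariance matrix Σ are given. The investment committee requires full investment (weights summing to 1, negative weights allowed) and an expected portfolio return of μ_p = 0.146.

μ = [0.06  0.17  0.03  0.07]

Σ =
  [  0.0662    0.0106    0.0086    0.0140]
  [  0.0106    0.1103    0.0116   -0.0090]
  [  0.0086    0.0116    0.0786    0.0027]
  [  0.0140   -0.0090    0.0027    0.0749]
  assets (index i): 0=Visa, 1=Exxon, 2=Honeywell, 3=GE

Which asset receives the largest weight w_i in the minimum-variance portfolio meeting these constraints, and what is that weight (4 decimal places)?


p=Σ⁻¹μ = [0.4245  1.5785  0.0665  1.0425]
q=Σ⁻¹𝟙 = [9.9573  8.0412  10.0310  12.0946]
a=μᵀp=0.368790  b=𝟙ᵀp=3.111993  c=𝟙ᵀq=40.124056  D=ac−b²=5.112837
λ₁=(c·0.146−b)/D = (40.124056·0.146−3.111993)/5.112837 = 0.537103
λ₂=(a−b·0.146)/D = (0.368790−3.111993·0.146)/5.112837 = -0.016735
w* = 0.537103·p + -0.016735·q:
  w_0 = 0.537103·0.4245 + -0.016735·9.9573 = 0.0614  (Visa)
  w_1 = 0.537103·1.5785 + -0.016735·8.0412 = 0.7133  (Exxon)
  w_2 = 0.537103·0.0665 + -0.016735·10.0310 = -0.1322  (Honeywell)
  w_3 = 0.537103·1.0425 + -0.016735·12.0946 = 0.3575  (GE)
Σw_i=1.0000  μᵀw=0.1460
σ²=wᵀΣw=λ₁·μ_p+λ₂ = 0.537103·0.146 + -0.016735 = 0.061682 ≈ 0.0617

Exxon (0.7133)


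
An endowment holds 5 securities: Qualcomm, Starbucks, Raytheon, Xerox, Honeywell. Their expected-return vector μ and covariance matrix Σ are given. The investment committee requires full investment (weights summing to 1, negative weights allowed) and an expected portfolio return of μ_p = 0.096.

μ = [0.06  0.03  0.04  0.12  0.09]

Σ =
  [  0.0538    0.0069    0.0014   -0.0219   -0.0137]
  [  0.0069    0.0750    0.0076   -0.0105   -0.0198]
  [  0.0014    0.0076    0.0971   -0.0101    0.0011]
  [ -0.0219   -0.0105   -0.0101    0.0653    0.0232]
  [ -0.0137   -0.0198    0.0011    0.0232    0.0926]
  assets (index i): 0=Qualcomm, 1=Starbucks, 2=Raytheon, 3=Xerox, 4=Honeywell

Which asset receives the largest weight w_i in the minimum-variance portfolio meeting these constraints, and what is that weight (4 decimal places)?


Xerox (0.5445)

p=Σ⁻¹μ = [2.2359  0.7023  0.5753  2.4980  0.8202]
q=Σ⁻¹𝟙 = [29.5927  16.2396  11.0872  25.2315  12.1965]
a=μᵀp=0.551817  b=𝟙ᵀp=6.831707  c=𝟙ᵀq=94.347552  D=ac−b²=5.390411
λ₁=(c·0.096−b)/D = (94.347552·0.096−6.831707)/5.390411 = 0.412892
λ₂=(a−b·0.096)/D = (0.551817−6.831707·0.096)/5.390411 = -0.019298
w* = 0.412892·p + -0.019298·q:
  w_0 = 0.412892·2.2359 + -0.019298·29.5927 = 0.3521  (Qualcomm)
  w_1 = 0.412892·0.7023 + -0.019298·16.2396 = -0.0234  (Starbucks)
  w_2 = 0.412892·0.5753 + -0.019298·11.0872 = 0.0236  (Raytheon)
  w_3 = 0.412892·2.4980 + -0.019298·25.2315 = 0.5445  (Xerox)
  w_4 = 0.412892·0.8202 + -0.019298·12.1965 = 0.1033  (Honeywell)
Σw_i=1.0000  μᵀw=0.0960
σ²=wᵀΣw=λ₁·μ_p+λ₂ = 0.412892·0.096 + -0.019298 = 0.020339 ≈ 0.0203


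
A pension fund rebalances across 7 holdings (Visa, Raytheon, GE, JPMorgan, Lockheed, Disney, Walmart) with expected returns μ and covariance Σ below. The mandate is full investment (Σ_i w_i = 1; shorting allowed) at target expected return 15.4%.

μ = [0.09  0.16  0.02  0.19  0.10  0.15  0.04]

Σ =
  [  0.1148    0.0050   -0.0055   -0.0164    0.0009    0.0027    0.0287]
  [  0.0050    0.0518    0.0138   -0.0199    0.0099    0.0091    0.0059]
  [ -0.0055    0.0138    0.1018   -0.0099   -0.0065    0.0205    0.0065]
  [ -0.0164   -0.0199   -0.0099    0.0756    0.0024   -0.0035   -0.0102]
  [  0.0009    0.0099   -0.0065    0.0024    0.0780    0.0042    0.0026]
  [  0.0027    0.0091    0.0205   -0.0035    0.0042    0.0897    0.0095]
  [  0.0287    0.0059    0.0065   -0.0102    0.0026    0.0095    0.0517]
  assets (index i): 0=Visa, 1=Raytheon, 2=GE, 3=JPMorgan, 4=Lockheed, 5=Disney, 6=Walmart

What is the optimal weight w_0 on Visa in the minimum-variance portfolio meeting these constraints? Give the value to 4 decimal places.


0.0940

g=Σ⁻¹μ = [1.0567  4.1663  -0.1884  3.8915  0.5246  1.3642  0.2260]
h=Σ⁻¹𝟙 = [7.6326  20.9249  8.1448  23.4295  9.2268  5.8515  14.7765]
a=μᵀg=1.763456  b=𝟙ᵀg=11.040893  c=𝟙ᵀh=89.986673  D=ac−b²=36.786231
λ₁=(c·0.154−b)/D = (89.986673·0.154−11.040893)/36.786231 = 0.076579
λ₂=(a−b·0.154)/D = (1.763456−11.040893·0.154)/36.786231 = 0.001717
w* = 0.076579·g + 0.001717·h:
  w_0 = 0.076579·1.0567 + 0.001717·7.6326 = 0.0940  (Visa)
  w_1 = 0.076579·4.1663 + 0.001717·20.9249 = 0.3550  (Raytheon)
  w_2 = 0.076579·-0.1884 + 0.001717·8.1448 = -0.0004  (GE)
  w_3 = 0.076579·3.8915 + 0.001717·23.4295 = 0.3382  (JPMorgan)
  w_4 = 0.076579·0.5246 + 0.001717·9.2268 = 0.0560  (Lockheed)
  w_5 = 0.076579·1.3642 + 0.001717·5.8515 = 0.1145  (Disney)
  w_6 = 0.076579·0.2260 + 0.001717·14.7765 = 0.0427  (Walmart)
Σw_i=1.0000  μᵀw=0.1540
σ²=wᵀΣw=λ₁·μ_p+λ₂ = 0.076579·0.154 + 0.001717 = 0.013510 ≈ 0.0135


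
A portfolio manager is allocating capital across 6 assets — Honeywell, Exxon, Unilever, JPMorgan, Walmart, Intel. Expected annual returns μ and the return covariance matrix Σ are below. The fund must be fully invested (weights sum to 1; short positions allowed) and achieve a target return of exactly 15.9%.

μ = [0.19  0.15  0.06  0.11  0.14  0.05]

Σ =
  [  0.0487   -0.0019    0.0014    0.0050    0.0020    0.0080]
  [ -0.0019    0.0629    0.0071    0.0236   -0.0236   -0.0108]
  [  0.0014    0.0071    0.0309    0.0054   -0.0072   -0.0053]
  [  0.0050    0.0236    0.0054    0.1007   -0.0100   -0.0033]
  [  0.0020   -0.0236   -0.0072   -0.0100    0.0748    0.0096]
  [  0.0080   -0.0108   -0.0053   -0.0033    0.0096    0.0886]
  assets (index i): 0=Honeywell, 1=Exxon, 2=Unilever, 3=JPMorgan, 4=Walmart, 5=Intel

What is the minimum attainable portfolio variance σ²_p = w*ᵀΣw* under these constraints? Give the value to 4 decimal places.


0.0146

g=Σ⁻¹μ = [3.7568  3.3754  1.7076  0.3341  2.9904  0.4272]
h=Σ⁻¹𝟙 = [17.0128  21.1132  33.0503  4.9334  21.8613  12.1162]
a=μᵀg=1.799326  b=𝟙ᵀg=12.591511  c=𝟙ᵀh=110.087321  D=ac−b²=39.536813
λ₁=(c·0.159−b)/D = (110.087321·0.159−12.591511)/39.536813 = 0.124248
λ₂=(a−b·0.159)/D = (1.799326−12.591511·0.159)/39.536813 = -0.005127
w* = 0.124248·g + -0.005127·h:
  w_0 = 0.124248·3.7568 + -0.005127·17.0128 = 0.3795  (Honeywell)
  w_1 = 0.124248·3.3754 + -0.005127·21.1132 = 0.3111  (Exxon)
  w_2 = 0.124248·1.7076 + -0.005127·33.0503 = 0.0427  (Unilever)
  w_3 = 0.124248·0.3341 + -0.005127·4.9334 = 0.0162  (JPMorgan)
  w_4 = 0.124248·2.9904 + -0.005127·21.8613 = 0.2595  (Walmart)
  w_5 = 0.124248·0.4272 + -0.005127·12.1162 = -0.0091  (Intel)
Σw_i=1.0000  μᵀw=0.1590
σ²=wᵀΣw=λ₁·μ_p+λ₂ = 0.124248·0.159 + -0.005127 = 0.014628 ≈ 0.0146


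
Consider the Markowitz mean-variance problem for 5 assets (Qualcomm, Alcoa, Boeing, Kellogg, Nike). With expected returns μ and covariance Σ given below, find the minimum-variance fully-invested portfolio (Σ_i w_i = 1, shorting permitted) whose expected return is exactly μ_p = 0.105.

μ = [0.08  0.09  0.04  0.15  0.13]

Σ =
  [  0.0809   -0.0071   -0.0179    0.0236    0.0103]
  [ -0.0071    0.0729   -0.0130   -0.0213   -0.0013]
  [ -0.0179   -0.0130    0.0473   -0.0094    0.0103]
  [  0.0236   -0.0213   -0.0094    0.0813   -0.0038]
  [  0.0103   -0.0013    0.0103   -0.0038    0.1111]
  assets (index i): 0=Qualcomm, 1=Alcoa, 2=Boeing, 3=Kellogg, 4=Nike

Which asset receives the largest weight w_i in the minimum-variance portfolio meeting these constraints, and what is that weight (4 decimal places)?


x=Σ⁻¹μ = [0.7975  2.4498  2.1054  2.5463  1.0168]
y=Σ⁻¹𝟙 = [16.9594  27.8700  37.9896  19.2999  4.8929]
a=μᵀx=0.882618  b=𝟙ᵀx=8.915700  c=𝟙ᵀy=107.011799  D=ac−b²=14.960834
λ₁=(c·0.105−b)/D = (107.011799·0.105−8.915700)/14.960834 = 0.155108
λ₂=(a−b·0.105)/D = (0.882618−8.915700·0.105)/14.960834 = -0.003578
w* = 0.155108·x + -0.003578·y:
  w_0 = 0.155108·0.7975 + -0.003578·16.9594 = 0.0630  (Qualcomm)
  w_1 = 0.155108·2.4498 + -0.003578·27.8700 = 0.2803  (Alcoa)
  w_2 = 0.155108·2.1054 + -0.003578·37.9896 = 0.1906  (Boeing)
  w_3 = 0.155108·2.5463 + -0.003578·19.2999 = 0.3259  (Kellogg)
  w_4 = 0.155108·1.0168 + -0.003578·4.8929 = 0.1402  (Nike)
Σw_i=1.0000  μᵀw=0.1050
σ²=wᵀΣw=λ₁·μ_p+λ₂ = 0.155108·0.105 + -0.003578 = 0.012708 ≈ 0.0127

Kellogg (0.3259)


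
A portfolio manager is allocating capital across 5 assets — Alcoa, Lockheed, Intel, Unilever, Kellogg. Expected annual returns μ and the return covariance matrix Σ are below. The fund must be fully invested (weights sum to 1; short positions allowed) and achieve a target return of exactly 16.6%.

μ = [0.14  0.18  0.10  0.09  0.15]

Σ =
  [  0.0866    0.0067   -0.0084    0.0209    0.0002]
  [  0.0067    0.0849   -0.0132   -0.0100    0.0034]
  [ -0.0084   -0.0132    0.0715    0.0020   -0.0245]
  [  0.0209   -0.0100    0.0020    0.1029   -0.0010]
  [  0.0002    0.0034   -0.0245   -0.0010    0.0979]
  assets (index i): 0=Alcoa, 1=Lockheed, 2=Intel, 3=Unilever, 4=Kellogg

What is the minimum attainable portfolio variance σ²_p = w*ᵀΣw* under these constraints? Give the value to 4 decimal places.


0.0371

x=Σ⁻¹μ = [1.5021  2.4323  2.7347  0.7735  2.1369]
y=Σ⁻¹𝟙 = [10.4811  14.9437  23.0540  8.7445  15.5328]
a=μᵀx=1.311735  b=𝟙ᵀx=9.579559  c=𝟙ᵀy=72.756195  D=ac−b²=3.668899
λ₁=(c·0.166−b)/D = (72.756195·0.166−9.579559)/3.668899 = 0.680850
λ₂=(a−b·0.166)/D = (1.311735−9.579559·0.166)/3.668899 = -0.075901
w* = 0.680850·x + -0.075901·y:
  w_0 = 0.680850·1.5021 + -0.075901·10.4811 = 0.2272  (Alcoa)
  w_1 = 0.680850·2.4323 + -0.075901·14.9437 = 0.5218  (Lockheed)
  w_2 = 0.680850·2.7347 + -0.075901·23.0540 = 0.1121  (Intel)
  w_3 = 0.680850·0.7735 + -0.075901·8.7445 = -0.1370  (Unilever)
  w_4 = 0.680850·2.1369 + -0.075901·15.5328 = 0.2760  (Kellogg)
Σw_i=1.0000  μᵀw=0.1660
σ²=wᵀΣw=λ₁·μ_p+λ₂ = 0.680850·0.166 + -0.075901 = 0.037120 ≈ 0.0371


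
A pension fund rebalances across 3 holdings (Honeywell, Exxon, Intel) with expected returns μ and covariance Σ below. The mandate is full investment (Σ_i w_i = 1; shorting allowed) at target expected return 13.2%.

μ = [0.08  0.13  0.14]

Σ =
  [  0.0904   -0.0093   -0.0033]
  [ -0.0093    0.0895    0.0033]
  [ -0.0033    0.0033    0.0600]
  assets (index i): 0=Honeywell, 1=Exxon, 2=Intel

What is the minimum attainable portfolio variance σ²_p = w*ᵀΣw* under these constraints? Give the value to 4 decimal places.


0.0318

p=Σ⁻¹μ = [1.1221  1.4838  2.3134]
q=Σ⁻¹𝟙 = [12.8962  11.8967  16.7216]
a=μᵀp=0.606541  b=𝟙ᵀp=4.919299  c=𝟙ᵀq=41.514577  D=ac−b²=0.980769
λ₁=(c·0.132−b)/D = (41.514577·0.132−4.919299)/0.980769 = 0.571618
λ₂=(a−b·0.132)/D = (0.606541−4.919299·0.132)/0.980769 = -0.043646
w* = 0.571618·p + -0.043646·q:
  w_0 = 0.571618·1.1221 + -0.043646·12.8962 = 0.0785  (Honeywell)
  w_1 = 0.571618·1.4838 + -0.043646·11.8967 = 0.3289  (Exxon)
  w_2 = 0.571618·2.3134 + -0.043646·16.7216 = 0.5926  (Intel)
Σw_i=1.0000  μᵀw=0.1320
σ²=wᵀΣw=λ₁·μ_p+λ₂ = 0.571618·0.132 + -0.043646 = 0.031807 ≈ 0.0318


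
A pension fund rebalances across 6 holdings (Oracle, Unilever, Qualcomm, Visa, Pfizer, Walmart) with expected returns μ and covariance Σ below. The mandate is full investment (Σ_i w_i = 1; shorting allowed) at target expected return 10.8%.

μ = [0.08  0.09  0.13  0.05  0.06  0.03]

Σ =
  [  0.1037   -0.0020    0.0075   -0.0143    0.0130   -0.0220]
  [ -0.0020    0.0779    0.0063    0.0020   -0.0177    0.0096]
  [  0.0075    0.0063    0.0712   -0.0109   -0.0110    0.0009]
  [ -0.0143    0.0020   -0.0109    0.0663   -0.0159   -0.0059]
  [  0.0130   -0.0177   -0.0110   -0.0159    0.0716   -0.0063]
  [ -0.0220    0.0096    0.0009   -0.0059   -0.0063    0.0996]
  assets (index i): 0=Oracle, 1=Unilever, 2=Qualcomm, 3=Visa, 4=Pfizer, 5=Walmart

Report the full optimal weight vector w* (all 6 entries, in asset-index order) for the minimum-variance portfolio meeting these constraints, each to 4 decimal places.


x=Σ⁻¹μ = [0.7678  1.2937  2.1601  1.7102  1.7776  0.5403]
y=Σ⁻¹𝟙 = [12.1813  14.9686  19.5451  27.9747  25.9380  14.4092]
a=μᵀx=0.667054  b=𝟙ᵀx=8.249833  c=𝟙ᵀy=115.016928  D=ac−b²=8.662729
λ₁=(c·0.108−b)/D = (115.016928·0.108−8.249833)/8.662729 = 0.481603
λ₂=(a−b·0.108)/D = (0.667054−8.249833·0.108)/8.662729 = -0.025850
w* = 0.481603·x + -0.025850·y:
  w_0 = 0.481603·0.7678 + -0.025850·12.1813 = 0.0549  (Oracle)
  w_1 = 0.481603·1.2937 + -0.025850·14.9686 = 0.2361  (Unilever)
  w_2 = 0.481603·2.1601 + -0.025850·19.5451 = 0.5351  (Qualcomm)
  w_3 = 0.481603·1.7102 + -0.025850·27.9747 = 0.1005  (Visa)
  w_4 = 0.481603·1.7776 + -0.025850·25.9380 = 0.1856  (Pfizer)
  w_5 = 0.481603·0.5403 + -0.025850·14.4092 = -0.1122  (Walmart)
Σw_i=1.0000  μᵀw=0.1080
σ²=wᵀΣw=λ₁·μ_p+λ₂ = 0.481603·0.108 + -0.025850 = 0.026163 ≈ 0.0262

0.0549  0.2361  0.5351  0.1005  0.1856  -0.1122


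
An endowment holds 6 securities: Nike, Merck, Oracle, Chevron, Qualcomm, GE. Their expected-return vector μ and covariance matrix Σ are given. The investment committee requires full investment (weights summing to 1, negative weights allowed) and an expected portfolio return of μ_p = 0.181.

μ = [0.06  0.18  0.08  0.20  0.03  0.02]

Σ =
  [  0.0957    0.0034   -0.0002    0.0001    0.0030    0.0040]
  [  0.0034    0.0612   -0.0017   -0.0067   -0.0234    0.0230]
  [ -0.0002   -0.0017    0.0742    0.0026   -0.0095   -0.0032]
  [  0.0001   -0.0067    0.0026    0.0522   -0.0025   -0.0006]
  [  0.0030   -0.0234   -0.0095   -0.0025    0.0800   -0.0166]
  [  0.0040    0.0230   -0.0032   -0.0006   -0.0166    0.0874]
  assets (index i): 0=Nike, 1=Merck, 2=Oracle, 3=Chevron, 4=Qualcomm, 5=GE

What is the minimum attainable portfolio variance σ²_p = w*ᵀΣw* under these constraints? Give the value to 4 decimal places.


0.0187

u=Σ⁻¹μ = [0.4366  4.3120  1.2321  4.4029  1.7982  -0.5090]
v=Σ⁻¹𝟙 = [8.4263  24.2571  16.7725  22.6862  24.0573  10.0116]
a=μᵀu=1.825280  b=𝟙ᵀu=11.672857  c=𝟙ᵀv=106.211067  D=ac−b²=57.609394
λ₁=(c·0.181−b)/D = (106.211067·0.181−11.672857)/57.609394 = 0.131078
λ₂=(a−b·0.181)/D = (1.825280−11.672857·0.181)/57.609394 = -0.004991
w* = 0.131078·u + -0.004991·v:
  w_0 = 0.131078·0.4366 + -0.004991·8.4263 = 0.0152  (Nike)
  w_1 = 0.131078·4.3120 + -0.004991·24.2571 = 0.4442  (Merck)
  w_2 = 0.131078·1.2321 + -0.004991·16.7725 = 0.0778  (Oracle)
  w_3 = 0.131078·4.4029 + -0.004991·22.6862 = 0.4639  (Chevron)
  w_4 = 0.131078·1.7982 + -0.004991·24.0573 = 0.1156  (Qualcomm)
  w_5 = 0.131078·-0.5090 + -0.004991·10.0116 = -0.1167  (GE)
Σw_i=1.0000  μᵀw=0.1810
σ²=wᵀΣw=λ₁·μ_p+λ₂ = 0.131078·0.181 + -0.004991 = 0.018735 ≈ 0.0187


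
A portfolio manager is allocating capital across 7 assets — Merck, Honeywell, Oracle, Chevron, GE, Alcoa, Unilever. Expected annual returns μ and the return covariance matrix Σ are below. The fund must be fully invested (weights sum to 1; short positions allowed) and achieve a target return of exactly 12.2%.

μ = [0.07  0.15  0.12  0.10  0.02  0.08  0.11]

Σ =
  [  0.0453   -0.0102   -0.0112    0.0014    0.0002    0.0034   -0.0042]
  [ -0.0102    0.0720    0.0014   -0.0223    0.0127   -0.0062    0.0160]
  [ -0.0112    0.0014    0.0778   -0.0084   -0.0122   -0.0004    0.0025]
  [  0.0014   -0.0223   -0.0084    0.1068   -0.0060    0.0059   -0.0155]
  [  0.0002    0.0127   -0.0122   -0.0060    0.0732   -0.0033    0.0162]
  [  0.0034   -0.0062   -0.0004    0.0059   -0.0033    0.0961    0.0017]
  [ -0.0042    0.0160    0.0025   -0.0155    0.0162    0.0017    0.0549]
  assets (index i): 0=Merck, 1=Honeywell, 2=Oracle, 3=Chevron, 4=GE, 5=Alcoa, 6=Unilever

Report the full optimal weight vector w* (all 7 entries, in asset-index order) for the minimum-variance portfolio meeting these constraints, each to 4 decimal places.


x=Σ⁻¹μ = [2.7012  2.6639  2.0121  1.8385  -0.0881  0.7683  1.8636]
y=Σ⁻¹𝟙 = [31.3558  18.4383  20.3243  16.7486  12.2240  9.6944  15.1360]
a=μᵀx=1.278657  b=𝟙ᵀx=11.759417  c=𝟙ᵀy=123.921441  D=ac−b²=20.169099
λ₁=(c·0.122−b)/D = (123.921441·0.122−11.759417)/20.169099 = 0.166542
λ₂=(a−b·0.122)/D = (1.278657−11.759417·0.122)/20.169099 = -0.007734
w* = 0.166542·x + -0.007734·y:
  w_0 = 0.166542·2.7012 + -0.007734·31.3558 = 0.2074  (Merck)
  w_1 = 0.166542·2.6639 + -0.007734·18.4383 = 0.3010  (Honeywell)
  w_2 = 0.166542·2.0121 + -0.007734·20.3243 = 0.1779  (Oracle)
  w_3 = 0.166542·1.8385 + -0.007734·16.7486 = 0.1766  (Chevron)
  w_4 = 0.166542·-0.0881 + -0.007734·12.2240 = -0.1092  (GE)
  w_5 = 0.166542·0.7683 + -0.007734·9.6944 = 0.0530  (Alcoa)
  w_6 = 0.166542·1.8636 + -0.007734·15.1360 = 0.1933  (Unilever)
Σw_i=1.0000  μᵀw=0.1220
σ²=wᵀΣw=λ₁·μ_p+λ₂ = 0.166542·0.122 + -0.007734 = 0.012584 ≈ 0.0126

0.2074  0.3010  0.1779  0.1766  -0.1092  0.0530  0.1933


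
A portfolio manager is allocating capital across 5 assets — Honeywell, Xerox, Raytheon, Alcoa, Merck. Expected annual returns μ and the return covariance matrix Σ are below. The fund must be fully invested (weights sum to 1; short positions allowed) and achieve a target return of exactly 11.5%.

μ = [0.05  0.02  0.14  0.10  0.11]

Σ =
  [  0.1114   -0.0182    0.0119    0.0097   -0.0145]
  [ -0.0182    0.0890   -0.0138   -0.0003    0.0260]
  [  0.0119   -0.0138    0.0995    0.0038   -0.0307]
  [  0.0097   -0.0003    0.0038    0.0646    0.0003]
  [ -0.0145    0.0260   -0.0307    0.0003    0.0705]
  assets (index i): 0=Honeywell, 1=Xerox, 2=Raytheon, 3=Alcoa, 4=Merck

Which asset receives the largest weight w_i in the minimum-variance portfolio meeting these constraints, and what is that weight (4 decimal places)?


Merck (0.4071)

g=Σ⁻¹μ = [0.4269  -0.1178  2.0890  1.3484  2.5954]
h=Σ⁻¹𝟙 = [10.3520  10.1808  15.6961  12.9596  19.3388]
a=μᵀg=0.731780  b=𝟙ᵀg=6.341900  c=𝟙ᵀh=68.527315  D=ac−b²=9.927199
λ₁=(c·0.115−b)/D = (68.527315·0.115−6.341900)/9.927199 = 0.155003
λ₂=(a−b·0.115)/D = (0.731780−6.341900·0.115)/9.927199 = 0.000248
w* = 0.155003·g + 0.000248·h:
  w_0 = 0.155003·0.4269 + 0.000248·10.3520 = 0.0687  (Honeywell)
  w_1 = 0.155003·-0.1178 + 0.000248·10.1808 = -0.0157  (Xerox)
  w_2 = 0.155003·2.0890 + 0.000248·15.6961 = 0.3277  (Raytheon)
  w_3 = 0.155003·1.3484 + 0.000248·12.9596 = 0.2122  (Alcoa)
  w_4 = 0.155003·2.5954 + 0.000248·19.3388 = 0.4071  (Merck)
Σw_i=1.0000  μᵀw=0.1150
σ²=wᵀΣw=λ₁·μ_p+λ₂ = 0.155003·0.115 + 0.000248 = 0.018073 ≈ 0.0181


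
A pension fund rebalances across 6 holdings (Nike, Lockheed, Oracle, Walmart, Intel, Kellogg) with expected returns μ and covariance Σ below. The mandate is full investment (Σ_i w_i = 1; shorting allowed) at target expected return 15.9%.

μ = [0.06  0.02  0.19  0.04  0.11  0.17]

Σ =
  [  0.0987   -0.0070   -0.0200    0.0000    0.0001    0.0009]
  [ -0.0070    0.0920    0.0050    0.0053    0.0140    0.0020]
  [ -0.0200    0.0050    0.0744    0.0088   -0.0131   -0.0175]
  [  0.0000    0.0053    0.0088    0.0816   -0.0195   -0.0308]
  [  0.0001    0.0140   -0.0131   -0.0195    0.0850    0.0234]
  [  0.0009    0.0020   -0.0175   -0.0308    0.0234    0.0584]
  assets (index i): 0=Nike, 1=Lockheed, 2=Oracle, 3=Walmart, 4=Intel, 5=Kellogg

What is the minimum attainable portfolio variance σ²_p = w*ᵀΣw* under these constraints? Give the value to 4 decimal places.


0.0143

u=Σ⁻¹μ = [1.3541  -0.2985  4.0080  2.1539  1.1372  4.7817]
v=Σ⁻¹𝟙 = [15.1176  6.9980  23.6500  23.9322  10.9251  31.9818]
a=μᵀu=1.860936  b=𝟙ᵀu=13.136478  c=𝟙ᵀv=112.604806  D=ac−b²=36.983288
λ₁=(c·0.159−b)/D = (112.604806·0.159−13.136478)/36.983288 = 0.128915
λ₂=(a−b·0.159)/D = (1.860936−13.136478·0.159)/36.983288 = -0.006159
w* = 0.128915·u + -0.006159·v:
  w_0 = 0.128915·1.3541 + -0.006159·15.1176 = 0.0815  (Nike)
  w_1 = 0.128915·-0.2985 + -0.006159·6.9980 = -0.0816  (Lockheed)
  w_2 = 0.128915·4.0080 + -0.006159·23.6500 = 0.3710  (Oracle)
  w_3 = 0.128915·2.1539 + -0.006159·23.9322 = 0.1303  (Walmart)
  w_4 = 0.128915·1.1372 + -0.006159·10.9251 = 0.0793  (Intel)
  w_5 = 0.128915·4.7817 + -0.006159·31.9818 = 0.4195  (Kellogg)
Σw_i=1.0000  μᵀw=0.1590
σ²=wᵀΣw=λ₁·μ_p+λ₂ = 0.128915·0.159 + -0.006159 = 0.014339 ≈ 0.0143


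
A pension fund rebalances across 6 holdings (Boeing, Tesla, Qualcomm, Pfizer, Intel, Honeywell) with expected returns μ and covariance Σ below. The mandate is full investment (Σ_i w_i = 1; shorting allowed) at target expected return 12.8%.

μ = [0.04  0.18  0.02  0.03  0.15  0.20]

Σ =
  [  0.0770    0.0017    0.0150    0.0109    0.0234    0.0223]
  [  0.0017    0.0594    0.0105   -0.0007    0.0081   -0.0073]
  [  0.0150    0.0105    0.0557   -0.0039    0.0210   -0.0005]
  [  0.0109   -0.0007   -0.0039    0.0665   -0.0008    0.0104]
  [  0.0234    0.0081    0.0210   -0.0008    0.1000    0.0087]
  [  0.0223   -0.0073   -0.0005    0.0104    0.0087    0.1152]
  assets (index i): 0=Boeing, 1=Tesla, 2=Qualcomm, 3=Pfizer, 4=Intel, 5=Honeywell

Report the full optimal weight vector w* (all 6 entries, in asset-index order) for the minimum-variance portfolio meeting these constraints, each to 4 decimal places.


0.0331  0.3490  0.1267  0.1812  0.1225  0.1876

g=Σ⁻¹μ = [-0.4139  3.2053  -0.5894  0.2370  1.2978  1.8974]
h=Σ⁻¹𝟙 = [4.6514  14.7963  13.3038  14.1435  4.4090  7.1657]
a=μᵀg=1.129876  b=𝟙ᵀg=5.634260  c=𝟙ᵀh=58.469741  D=ac−b²=34.318651
λ₁=(c·0.128−b)/D = (58.469741·0.128−5.634260)/34.318651 = 0.053903
λ₂=(a−b·0.128)/D = (1.129876−5.634260·0.128)/34.318651 = 0.011909
w* = 0.053903·g + 0.011909·h:
  w_0 = 0.053903·-0.4139 + 0.011909·4.6514 = 0.0331  (Boeing)
  w_1 = 0.053903·3.2053 + 0.011909·14.7963 = 0.3490  (Tesla)
  w_2 = 0.053903·-0.5894 + 0.011909·13.3038 = 0.1267  (Qualcomm)
  w_3 = 0.053903·0.2370 + 0.011909·14.1435 = 0.1812  (Pfizer)
  w_4 = 0.053903·1.2978 + 0.011909·4.4090 = 0.1225  (Intel)
  w_5 = 0.053903·1.8974 + 0.011909·7.1657 = 0.1876  (Honeywell)
Σw_i=1.0000  μᵀw=0.1280
σ²=wᵀΣw=λ₁·μ_p+λ₂ = 0.053903·0.128 + 0.011909 = 0.018808 ≈ 0.0188


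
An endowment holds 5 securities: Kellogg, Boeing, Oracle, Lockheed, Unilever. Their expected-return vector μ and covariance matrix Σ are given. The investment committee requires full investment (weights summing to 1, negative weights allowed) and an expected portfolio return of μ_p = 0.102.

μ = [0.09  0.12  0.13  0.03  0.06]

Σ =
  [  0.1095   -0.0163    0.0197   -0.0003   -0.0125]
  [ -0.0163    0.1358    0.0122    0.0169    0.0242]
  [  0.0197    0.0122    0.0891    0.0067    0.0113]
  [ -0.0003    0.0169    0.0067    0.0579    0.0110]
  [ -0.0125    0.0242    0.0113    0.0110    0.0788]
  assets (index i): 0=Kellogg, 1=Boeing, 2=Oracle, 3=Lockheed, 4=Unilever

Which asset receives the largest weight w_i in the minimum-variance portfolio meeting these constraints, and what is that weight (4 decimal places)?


Oracle (0.3221)

x=Σ⁻¹μ = [0.7937  0.7850  1.1100  0.0741  0.4767]
y=Σ⁻¹𝟙 = [9.8977  4.5340  6.1251  13.3670  10.1237]
a=μᵀx=0.340765  b=𝟙ᵀx=3.239558  c=𝟙ᵀy=44.047389  D=ac−b²=4.515066
λ₁=(c·0.102−b)/D = (44.047389·0.102−3.239558)/4.515066 = 0.277576
λ₂=(a−b·0.102)/D = (0.340765−3.239558·0.102)/4.515066 = 0.002288
w* = 0.277576·x + 0.002288·y:
  w_0 = 0.277576·0.7937 + 0.002288·9.8977 = 0.2430  (Kellogg)
  w_1 = 0.277576·0.7850 + 0.002288·4.5340 = 0.2283  (Boeing)
  w_2 = 0.277576·1.1100 + 0.002288·6.1251 = 0.3221  (Oracle)
  w_3 = 0.277576·0.0741 + 0.002288·13.3670 = 0.0511  (Lockheed)
  w_4 = 0.277576·0.4767 + 0.002288·10.1237 = 0.1555  (Unilever)
Σw_i=1.0000  μᵀw=0.1020
σ²=wᵀΣw=λ₁·μ_p+λ₂ = 0.277576·0.102 + 0.002288 = 0.030601 ≈ 0.0306


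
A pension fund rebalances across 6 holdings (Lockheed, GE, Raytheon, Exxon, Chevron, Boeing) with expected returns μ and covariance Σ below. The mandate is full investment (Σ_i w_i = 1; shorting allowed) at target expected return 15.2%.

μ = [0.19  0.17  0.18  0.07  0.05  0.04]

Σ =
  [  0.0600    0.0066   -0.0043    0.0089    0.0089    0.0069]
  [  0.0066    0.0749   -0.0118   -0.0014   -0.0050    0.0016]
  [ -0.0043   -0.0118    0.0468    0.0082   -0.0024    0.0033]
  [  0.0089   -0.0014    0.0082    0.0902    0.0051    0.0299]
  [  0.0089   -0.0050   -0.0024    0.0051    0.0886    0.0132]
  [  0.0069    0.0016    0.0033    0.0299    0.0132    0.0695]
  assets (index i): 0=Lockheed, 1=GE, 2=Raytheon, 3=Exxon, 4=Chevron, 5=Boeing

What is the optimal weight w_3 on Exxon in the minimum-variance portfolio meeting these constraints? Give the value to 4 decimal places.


p=Σ⁻¹μ = [3.1301  2.8034  4.8651  0.0959  0.5610  -0.1786]
q=Σ⁻¹𝟙 = [13.6265  16.8621  26.0639  4.5690  10.1939  7.5081]
a=μᵀp=1.974636  b=𝟙ᵀp=11.276938  c=𝟙ᵀq=78.823498  D=ac−b²=28.478376
λ₁=(c·0.152−b)/D = (78.823498·0.152−11.276938)/28.478376 = 0.024729
λ₂=(a−b·0.152)/D = (1.974636−11.276938·0.152)/28.478376 = 0.009149
w* = 0.024729·p + 0.009149·q:
  w_0 = 0.024729·3.1301 + 0.009149·13.6265 = 0.2021  (Lockheed)
  w_1 = 0.024729·2.8034 + 0.009149·16.8621 = 0.2236  (GE)
  w_2 = 0.024729·4.8651 + 0.009149·26.0639 = 0.3588  (Raytheon)
  w_3 = 0.024729·0.0959 + 0.009149·4.5690 = 0.0442  (Exxon)
  w_4 = 0.024729·0.5610 + 0.009149·10.1939 = 0.1071  (Chevron)
  w_5 = 0.024729·-0.1786 + 0.009149·7.5081 = 0.0643  (Boeing)
Σw_i=1.0000  μᵀw=0.1520
σ²=wᵀΣw=λ₁·μ_p+λ₂ = 0.024729·0.152 + 0.009149 = 0.012908 ≈ 0.0129

0.0442


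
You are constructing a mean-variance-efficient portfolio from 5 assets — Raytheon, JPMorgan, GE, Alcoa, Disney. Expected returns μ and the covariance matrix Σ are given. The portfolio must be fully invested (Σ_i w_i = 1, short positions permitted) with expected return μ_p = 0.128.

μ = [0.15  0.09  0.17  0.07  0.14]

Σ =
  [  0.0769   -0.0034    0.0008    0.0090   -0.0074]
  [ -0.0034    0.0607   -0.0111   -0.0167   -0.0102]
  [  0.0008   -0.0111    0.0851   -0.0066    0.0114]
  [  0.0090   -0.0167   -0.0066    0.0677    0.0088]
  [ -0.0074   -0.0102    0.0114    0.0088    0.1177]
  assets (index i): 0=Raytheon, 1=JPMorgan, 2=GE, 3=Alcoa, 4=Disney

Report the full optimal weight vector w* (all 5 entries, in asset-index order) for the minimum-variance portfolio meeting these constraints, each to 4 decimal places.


g=Σ⁻¹μ = [1.9860  2.6205  2.2735  1.4806  1.2105]
h=Σ⁻¹𝟙 = [12.5039  27.0182  15.5689  20.1725  8.6076]
a=μᵀg=1.193345  b=𝟙ᵀg=9.571068  c=𝟙ᵀh=83.871048  D=ac−b²=8.481724
λ₁=(c·0.128−b)/D = (83.871048·0.128−9.571068)/8.481724 = 0.137287
λ₂=(a−b·0.128)/D = (1.193345−9.571068·0.128)/8.481724 = -0.003744
w* = 0.137287·g + -0.003744·h:
  w_0 = 0.137287·1.9860 + -0.003744·12.5039 = 0.2258  (Raytheon)
  w_1 = 0.137287·2.6205 + -0.003744·27.0182 = 0.2586  (JPMorgan)
  w_2 = 0.137287·2.2735 + -0.003744·15.5689 = 0.2538  (GE)
  w_3 = 0.137287·1.4806 + -0.003744·20.1725 = 0.1278  (Alcoa)
  w_4 = 0.137287·1.2105 + -0.003744·8.6076 = 0.1340  (Disney)
Σw_i=1.0000  μᵀw=0.1280
σ²=wᵀΣw=λ₁·μ_p+λ₂ = 0.137287·0.128 + -0.003744 = 0.013829 ≈ 0.0138

0.2258  0.2586  0.2538  0.1278  0.1340


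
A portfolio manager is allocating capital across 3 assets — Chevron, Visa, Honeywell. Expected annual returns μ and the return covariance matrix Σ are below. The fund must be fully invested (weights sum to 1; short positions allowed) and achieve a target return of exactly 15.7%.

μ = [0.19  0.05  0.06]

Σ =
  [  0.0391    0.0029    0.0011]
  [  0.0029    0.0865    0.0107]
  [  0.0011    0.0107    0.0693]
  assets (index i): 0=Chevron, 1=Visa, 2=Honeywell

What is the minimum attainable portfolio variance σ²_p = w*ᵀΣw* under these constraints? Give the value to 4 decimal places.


p=Σ⁻¹μ = [4.8144  0.3252  0.7392]
q=Σ⁻¹𝟙 = [24.5397  9.1764  12.6236]
a=μᵀp=0.975350  b=𝟙ᵀp=5.878784  c=𝟙ᵀq=46.339782  D=ac−b²=10.637400
λ₁=(c·0.157−b)/D = (46.339782·0.157−5.878784)/10.637400 = 0.131288
λ₂=(a−b·0.157)/D = (0.975350−5.878784·0.157)/10.637400 = 0.004924
w* = 0.131288·p + 0.004924·q:
  w_0 = 0.131288·4.8144 + 0.004924·24.5397 = 0.7529  (Chevron)
  w_1 = 0.131288·0.3252 + 0.004924·9.1764 = 0.0879  (Visa)
  w_2 = 0.131288·0.7392 + 0.004924·12.6236 = 0.1592  (Honeywell)
Σw_i=1.0000  μᵀw=0.1570
σ²=wᵀΣw=λ₁·μ_p+λ₂ = 0.131288·0.157 + 0.004924 = 0.025536 ≈ 0.0255

0.0255


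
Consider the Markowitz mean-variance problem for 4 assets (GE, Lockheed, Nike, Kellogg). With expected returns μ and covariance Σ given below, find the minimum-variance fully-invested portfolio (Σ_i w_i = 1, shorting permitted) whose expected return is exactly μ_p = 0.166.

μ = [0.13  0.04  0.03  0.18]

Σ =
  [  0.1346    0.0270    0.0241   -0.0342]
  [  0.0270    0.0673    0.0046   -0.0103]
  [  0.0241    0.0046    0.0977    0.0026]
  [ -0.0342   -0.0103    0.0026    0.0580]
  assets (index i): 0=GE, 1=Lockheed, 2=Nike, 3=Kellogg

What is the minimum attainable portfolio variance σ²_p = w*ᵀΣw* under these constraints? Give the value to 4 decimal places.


0.0258

p=Σ⁻¹μ = [2.0537  0.4690  -0.3391  4.4129]
q=Σ⁻¹𝟙 = [9.8196  14.3480  6.4646  25.2898]
a=μᵀp=1.069896  b=𝟙ᵀp=6.596562  c=𝟙ᵀq=55.921946  D=ac−b²=16.316047
λ₁=(c·0.166−b)/D = (55.921946·0.166−6.596562)/16.316047 = 0.164653
λ₂=(a−b·0.166)/D = (1.069896−6.596562·0.166)/16.316047 = -0.001540
w* = 0.164653·p + -0.001540·q:
  w_0 = 0.164653·2.0537 + -0.001540·9.8196 = 0.3230  (GE)
  w_1 = 0.164653·0.4690 + -0.001540·14.3480 = 0.0551  (Lockheed)
  w_2 = 0.164653·-0.3391 + -0.001540·6.4646 = -0.0658  (Nike)
  w_3 = 0.164653·4.4129 + -0.001540·25.2898 = 0.6876  (Kellogg)
Σw_i=1.0000  μᵀw=0.1660
σ²=wᵀΣw=λ₁·μ_p+λ₂ = 0.164653·0.166 + -0.001540 = 0.025792 ≈ 0.0258


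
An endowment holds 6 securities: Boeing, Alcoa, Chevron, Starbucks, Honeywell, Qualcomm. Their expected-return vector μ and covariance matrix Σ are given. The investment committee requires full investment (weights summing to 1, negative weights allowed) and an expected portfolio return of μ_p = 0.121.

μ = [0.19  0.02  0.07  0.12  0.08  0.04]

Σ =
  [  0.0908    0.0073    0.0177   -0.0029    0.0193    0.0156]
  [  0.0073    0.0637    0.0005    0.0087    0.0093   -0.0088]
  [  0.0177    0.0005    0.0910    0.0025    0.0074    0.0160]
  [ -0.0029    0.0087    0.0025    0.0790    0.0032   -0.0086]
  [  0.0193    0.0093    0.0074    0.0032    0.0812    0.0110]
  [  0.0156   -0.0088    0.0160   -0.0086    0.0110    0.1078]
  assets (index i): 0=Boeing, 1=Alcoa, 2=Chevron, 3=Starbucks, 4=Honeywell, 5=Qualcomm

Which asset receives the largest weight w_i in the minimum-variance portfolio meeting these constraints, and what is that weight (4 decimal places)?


Boeing (0.3319)

x=Σ⁻¹μ = [1.9928  -0.1824  0.2847  1.5977  0.4287  0.1093]
y=Σ⁻¹𝟙 = [5.8823  13.5194  7.3494  11.8094  7.0605  8.6597]
a=μᵀx=0.625311  b=𝟙ᵀx=4.230842  c=𝟙ᵀy=54.280688  D=ac−b²=16.042289
λ₁=(c·0.121−b)/D = (54.280688·0.121−4.230842)/16.042289 = 0.145685
λ₂=(a−b·0.121)/D = (0.625311−4.230842·0.121)/16.042289 = 0.007068
w* = 0.145685·x + 0.007068·y:
  w_0 = 0.145685·1.9928 + 0.007068·5.8823 = 0.3319  (Boeing)
  w_1 = 0.145685·-0.1824 + 0.007068·13.5194 = 0.0690  (Alcoa)
  w_2 = 0.145685·0.2847 + 0.007068·7.3494 = 0.0934  (Chevron)
  w_3 = 0.145685·1.5977 + 0.007068·11.8094 = 0.3162  (Starbucks)
  w_4 = 0.145685·0.4287 + 0.007068·7.0605 = 0.1124  (Honeywell)
  w_5 = 0.145685·0.1093 + 0.007068·8.6597 = 0.0771  (Qualcomm)
Σw_i=1.0000  μᵀw=0.1210
σ²=wᵀΣw=λ₁·μ_p+λ₂ = 0.145685·0.121 + 0.007068 = 0.024695 ≈ 0.0247


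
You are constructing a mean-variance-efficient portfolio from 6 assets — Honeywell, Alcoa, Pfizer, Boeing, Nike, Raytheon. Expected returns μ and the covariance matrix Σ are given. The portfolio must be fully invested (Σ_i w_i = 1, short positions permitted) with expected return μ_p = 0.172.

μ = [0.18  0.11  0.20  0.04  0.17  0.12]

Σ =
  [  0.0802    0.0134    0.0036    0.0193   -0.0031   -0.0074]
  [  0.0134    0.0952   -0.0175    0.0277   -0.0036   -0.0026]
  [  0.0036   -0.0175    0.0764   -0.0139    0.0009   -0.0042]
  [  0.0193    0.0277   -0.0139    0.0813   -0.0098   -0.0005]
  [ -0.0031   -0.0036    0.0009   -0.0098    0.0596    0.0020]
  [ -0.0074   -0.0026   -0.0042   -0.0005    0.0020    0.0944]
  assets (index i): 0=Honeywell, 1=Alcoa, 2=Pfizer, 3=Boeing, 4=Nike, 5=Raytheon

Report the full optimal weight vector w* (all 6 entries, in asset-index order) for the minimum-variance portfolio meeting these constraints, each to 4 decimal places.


0.2199  0.1294  0.2865  -0.0402  0.2793  0.1253

u=Σ⁻¹μ = [2.0308  1.4580  2.9772  0.3950  3.0143  1.5412]
v=Σ⁻¹𝟙 = [8.9290  9.9959  17.6065  12.1707  19.1791  12.0099]
a=μᵀu=1.834543  b=𝟙ᵀu=11.416527  c=𝟙ᵀv=79.891044  D=ac−b²=16.226430
λ₁=(c·0.172−b)/D = (79.891044·0.172−11.416527)/16.226430 = 0.143268
λ₂=(a−b·0.172)/D = (1.834543−11.416527·0.172)/16.226430 = -0.007956
w* = 0.143268·u + -0.007956·v:
  w_0 = 0.143268·2.0308 + -0.007956·8.9290 = 0.2199  (Honeywell)
  w_1 = 0.143268·1.4580 + -0.007956·9.9959 = 0.1294  (Alcoa)
  w_2 = 0.143268·2.9772 + -0.007956·17.6065 = 0.2865  (Pfizer)
  w_3 = 0.143268·0.3950 + -0.007956·12.1707 = -0.0402  (Boeing)
  w_4 = 0.143268·3.0143 + -0.007956·19.1791 = 0.2793  (Nike)
  w_5 = 0.143268·1.5412 + -0.007956·12.0099 = 0.1253  (Raytheon)
Σw_i=1.0000  μᵀw=0.1720
σ²=wᵀΣw=λ₁·μ_p+λ₂ = 0.143268·0.172 + -0.007956 = 0.016686 ≈ 0.0167


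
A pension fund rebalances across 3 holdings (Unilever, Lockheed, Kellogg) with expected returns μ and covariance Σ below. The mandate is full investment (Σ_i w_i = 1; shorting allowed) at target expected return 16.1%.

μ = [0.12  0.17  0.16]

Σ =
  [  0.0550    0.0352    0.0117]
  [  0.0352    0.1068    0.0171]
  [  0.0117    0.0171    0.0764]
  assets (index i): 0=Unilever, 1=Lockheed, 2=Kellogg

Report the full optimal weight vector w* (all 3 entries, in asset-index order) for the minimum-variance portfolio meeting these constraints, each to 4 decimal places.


0.0742  0.3968  0.5291

x=Σ⁻¹μ = [1.2364  0.9120  1.7008]
y=Σ⁻¹𝟙 = [14.0159  3.1030  10.2481]
a=μᵀx=0.575522  b=𝟙ᵀx=3.849104  c=𝟙ᵀy=27.366929  D=ac−b²=0.934655
λ₁=(c·0.161−b)/D = (27.366929·0.161−3.849104)/0.934655 = 0.595911
λ₂=(a−b·0.161)/D = (0.575522−3.849104·0.161)/0.934655 = -0.047273
w* = 0.595911·x + -0.047273·y:
  w_0 = 0.595911·1.2364 + -0.047273·14.0159 = 0.0742  (Unilever)
  w_1 = 0.595911·0.9120 + -0.047273·3.1030 = 0.3968  (Lockheed)
  w_2 = 0.595911·1.7008 + -0.047273·10.2481 = 0.5291  (Kellogg)
Σw_i=1.0000  μᵀw=0.1610
σ²=wᵀΣw=λ₁·μ_p+λ₂ = 0.595911·0.161 + -0.047273 = 0.048668 ≈ 0.0487


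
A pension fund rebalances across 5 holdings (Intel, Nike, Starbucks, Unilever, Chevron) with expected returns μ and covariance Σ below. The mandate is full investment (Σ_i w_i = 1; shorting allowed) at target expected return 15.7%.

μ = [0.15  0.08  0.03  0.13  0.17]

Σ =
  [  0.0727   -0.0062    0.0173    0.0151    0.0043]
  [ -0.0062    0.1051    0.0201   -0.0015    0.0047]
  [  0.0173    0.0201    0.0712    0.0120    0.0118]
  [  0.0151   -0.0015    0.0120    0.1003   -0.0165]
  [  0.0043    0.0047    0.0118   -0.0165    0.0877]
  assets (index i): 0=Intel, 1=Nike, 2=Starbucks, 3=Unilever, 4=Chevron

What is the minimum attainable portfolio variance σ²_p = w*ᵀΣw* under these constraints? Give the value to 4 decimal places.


p=Σ⁻¹μ = [1.9299  0.9778  -0.9399  1.4944  2.1990]
q=Σ⁻¹𝟙 = [10.4839  8.7084  5.4848  9.7609  11.5202]
a=μᵀp=0.907611  b=𝟙ᵀp=5.661157  c=𝟙ᵀq=45.958258  D=ac−b²=9.663508
λ₁=(c·0.157−b)/D = (45.958258·0.157−5.661157)/9.663508 = 0.160841
λ₂=(a−b·0.157)/D = (0.907611−5.661157·0.157)/9.663508 = 0.001946
w* = 0.160841·p + 0.001946·q:
  w_0 = 0.160841·1.9299 + 0.001946·10.4839 = 0.3308  (Intel)
  w_1 = 0.160841·0.9778 + 0.001946·8.7084 = 0.1742  (Nike)
  w_2 = 0.160841·-0.9399 + 0.001946·5.4848 = -0.1405  (Starbucks)
  w_3 = 0.160841·1.4944 + 0.001946·9.7609 = 0.2594  (Unilever)
  w_4 = 0.160841·2.1990 + 0.001946·11.5202 = 0.3761  (Chevron)
Σw_i=1.0000  μᵀw=0.1570
σ²=wᵀΣw=λ₁·μ_p+λ₂ = 0.160841·0.157 + 0.001946 = 0.027198 ≈ 0.0272

0.0272


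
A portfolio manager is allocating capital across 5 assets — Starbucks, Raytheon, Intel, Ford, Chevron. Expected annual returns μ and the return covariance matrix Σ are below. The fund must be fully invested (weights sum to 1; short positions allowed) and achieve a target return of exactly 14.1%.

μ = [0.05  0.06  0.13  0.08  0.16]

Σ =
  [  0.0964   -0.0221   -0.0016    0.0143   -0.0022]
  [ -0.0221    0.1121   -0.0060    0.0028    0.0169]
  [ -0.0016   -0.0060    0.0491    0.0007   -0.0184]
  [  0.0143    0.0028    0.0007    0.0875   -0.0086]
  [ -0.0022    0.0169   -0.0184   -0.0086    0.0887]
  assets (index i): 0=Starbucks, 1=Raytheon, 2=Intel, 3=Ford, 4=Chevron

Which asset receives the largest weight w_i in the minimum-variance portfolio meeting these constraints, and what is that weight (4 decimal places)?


Intel (0.5260)

u=Σ⁻¹μ = [0.5846  0.4297  3.6787  1.0311  2.5995]
v=Σ⁻¹𝟙 = [11.9478  10.0252  28.0116  10.5522  16.4941]
a=μᵀu=1.031654  b=𝟙ᵀu=8.323636  c=𝟙ᵀv=77.030820  D=ac−b²=10.186263
λ₁=(c·0.141−b)/D = (77.030820·0.141−8.323636)/10.186263 = 0.249131
λ₂=(a−b·0.141)/D = (1.031654−8.323636·0.141)/10.186263 = -0.013938
w* = 0.249131·u + -0.013938·v:
  w_0 = 0.249131·0.5846 + -0.013938·11.9478 = -0.0209  (Starbucks)
  w_1 = 0.249131·0.4297 + -0.013938·10.0252 = -0.0327  (Raytheon)
  w_2 = 0.249131·3.6787 + -0.013938·28.0116 = 0.5260  (Intel)
  w_3 = 0.249131·1.0311 + -0.013938·10.5522 = 0.1098  (Ford)
  w_4 = 0.249131·2.5995 + -0.013938·16.4941 = 0.4177  (Chevron)
Σw_i=1.0000  μᵀw=0.1410
σ²=wᵀΣw=λ₁·μ_p+λ₂ = 0.249131·0.141 + -0.013938 = 0.021189 ≈ 0.0212


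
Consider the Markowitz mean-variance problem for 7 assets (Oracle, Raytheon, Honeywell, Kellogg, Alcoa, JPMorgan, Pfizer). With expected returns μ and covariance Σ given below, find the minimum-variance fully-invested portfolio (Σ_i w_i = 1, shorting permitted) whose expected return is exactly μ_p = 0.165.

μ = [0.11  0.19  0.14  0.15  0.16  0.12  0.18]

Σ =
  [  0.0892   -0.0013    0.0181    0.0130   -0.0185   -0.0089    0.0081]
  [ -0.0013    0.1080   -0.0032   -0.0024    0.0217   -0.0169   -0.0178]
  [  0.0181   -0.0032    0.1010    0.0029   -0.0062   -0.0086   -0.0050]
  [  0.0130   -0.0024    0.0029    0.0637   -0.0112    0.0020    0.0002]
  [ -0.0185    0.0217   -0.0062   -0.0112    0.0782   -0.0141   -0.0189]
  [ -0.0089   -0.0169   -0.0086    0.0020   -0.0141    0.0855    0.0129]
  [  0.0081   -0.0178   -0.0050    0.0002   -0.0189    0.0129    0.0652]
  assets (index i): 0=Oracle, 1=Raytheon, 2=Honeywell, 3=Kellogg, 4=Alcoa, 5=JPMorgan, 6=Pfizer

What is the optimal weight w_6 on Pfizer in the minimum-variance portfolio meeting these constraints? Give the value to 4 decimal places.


0.3047

u=Σ⁻¹μ = [1.0977  2.1422  1.7695  2.6806  3.5626  2.0458  3.9646]
v=Σ⁻¹𝟙 = [11.1682  11.4825  11.7171  16.9136  23.7927  16.5837  21.5473]
a=μᵀu=2.706726  b=𝟙ᵀu=17.262987  c=𝟙ᵀv=113.205005  D=ac−b²=8.404154
λ₁=(c·0.165−b)/D = (113.205005·0.165−17.262987)/8.404154 = 0.168469
λ₂=(a−b·0.165)/D = (2.706726−17.262987·0.165)/8.404154 = -0.016857
w* = 0.168469·u + -0.016857·v:
  w_0 = 0.168469·1.0977 + -0.016857·11.1682 = -0.0033  (Oracle)
  w_1 = 0.168469·2.1422 + -0.016857·11.4825 = 0.1673  (Raytheon)
  w_2 = 0.168469·1.7695 + -0.016857·11.7171 = 0.1006  (Honeywell)
  w_3 = 0.168469·2.6806 + -0.016857·16.9136 = 0.1665  (Kellogg)
  w_4 = 0.168469·3.5626 + -0.016857·23.7927 = 0.1991  (Alcoa)
  w_5 = 0.168469·2.0458 + -0.016857·16.5837 = 0.0651  (JPMorgan)
  w_6 = 0.168469·3.9646 + -0.016857·21.5473 = 0.3047  (Pfizer)
Σw_i=1.0000  μᵀw=0.1650
σ²=wᵀΣw=λ₁·μ_p+λ₂ = 0.168469·0.165 + -0.016857 = 0.010941 ≈ 0.0109
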